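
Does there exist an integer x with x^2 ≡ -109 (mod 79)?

yes

(-109/79)
  = -(109/79)    [79 ≡ 3 mod 4 ⇒ (-1/79) = -1]
  = -(30/79)    [109 ≡ 30 mod 79]
  = -(15/79)    [79 ≡ 7 mod 8 ⇒ (2/79) = +1]
  = (79/15)    [QR: both ≡ 3 mod 4, sign flips]
  = (4/15)    [79 ≡ 4 mod 15]
  = (1/15)    [15 ≡ 7 mod 8 ⇒ (2/15)^2 = +1]
  = 1    [(1/15) = 1]
(-109/79) = 1, and 79 is prime, so -109 is a quadratic residue mod 79.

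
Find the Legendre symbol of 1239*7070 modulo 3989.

By multiplicativity, (1239·7070 / 3989) = (1239 / 3989)·(7070 / 3989).
First factor (1239 / 3989):
3989 ≡ 1 (mod 4), so quadratic reciprocity gives (1239 / 3989) = (3989 / 1239). Reduce: 3989 ≡ 272 (mod 1239). Now have (272 / 1239).
Factor out 2: 272 = 2^4·17. Since 1239 ≡ 7 (mod 8), (2 / 1239) = +1, and (2 / 1239)^4 = +1. Now have (17 / 1239).
17 ≡ 1 (mod 4), so quadratic reciprocity gives (17 / 1239) = (1239 / 17). Reduce: 1239 ≡ 15 (mod 17). Now have (15 / 17).
17 ≡ 1 (mod 4), so quadratic reciprocity gives (15 / 17) = (17 / 15). Reduce: 17 ≡ 2 (mod 15). Now have (2 / 15).
Factor out 2: 2 = 2. Since 15 ≡ 7 (mod 8), (2 / 15) = +1. Now have (1 / 15).
(1 / 15) = 1. Collecting the sign factors: 1.
Second factor (7070 / 3989):
Reduce the numerator: 7070 ≡ 3081 (mod 3989), so (7070 / 3989) = (3081 / 3989).
3081 ≡ 1 (mod 4), so quadratic reciprocity gives (3081 / 3989) = (3989 / 3081). Reduce: 3989 ≡ 908 (mod 3081). Now have (908 / 3081).
Factor out 2: 908 = 2^2·227. Since 3081 ≡ 1 (mod 8), (2 / 3081) = +1, and (2 / 3081)^2 = +1. Now have (227 / 3081).
3081 ≡ 1 (mod 4), so quadratic reciprocity gives (227 / 3081) = (3081 / 227). Reduce: 3081 ≡ 130 (mod 227). Now have (130 / 227).
Factor out 2: 130 = 2·65. Since 227 ≡ 3 (mod 8), (2 / 227) = -1. Now have -(65 / 227).
65 ≡ 1 (mod 4), so quadratic reciprocity gives (65 / 227) = (227 / 65). Reduce: 227 ≡ 32 (mod 65). Now have -(32 / 65).
Factor out 2: 32 = 2^5. Since 65 ≡ 1 (mod 8), (2 / 65) = +1, and (2 / 65)^5 = +1. Now have -(1 / 65).
(1 / 65) = 1. Collecting the sign factors: -1.
Product: (1)·(-1) = -1.

-1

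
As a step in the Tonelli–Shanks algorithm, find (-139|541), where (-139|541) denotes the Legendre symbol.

1

(-139|541)
  = (402|541)    [-139 ≡ 402 mod 541]
  = -(201|541)    [541 ≡ 5 mod 8 ⇒ (2|541) = -1]
  = -(541|201)    [QR: 201 ≡ 1 mod 4, sign kept]
  = -(139|201)    [541 ≡ 139 mod 201]
  = -(201|139)    [QR: 201 ≡ 1 mod 4, sign kept]
  = -(62|139)    [201 ≡ 62 mod 139]
  = (31|139)    [139 ≡ 3 mod 8 ⇒ (2|139) = -1]
  = -(139|31)    [QR: both ≡ 3 mod 4, sign flips]
  = -(15|31)    [139 ≡ 15 mod 31]
  = (31|15)    [QR: both ≡ 3 mod 4, sign flips]
  = (1|15)    [31 ≡ 1 mod 15]
  = 1    [(1|15) = 1]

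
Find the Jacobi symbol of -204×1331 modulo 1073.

By multiplicativity, (-204·1331/1073) = (-204/1073)·(1331/1073).
First factor (-204/1073):
Pull out -1: (-204/1073) = (-1/1073)·(204/1073). Since 1073 ≡ 1 (mod 4), (-1/1073) = +1. Now have (204/1073).
Factor out 2: 204 = 2^2·51. Since 1073 ≡ 1 (mod 8), (2/1073) = +1, and (2/1073)^2 = +1. Now have (51/1073).
1073 ≡ 1 (mod 4), so quadratic reciprocity gives (51/1073) = (1073/51). Reduce: 1073 ≡ 2 (mod 51). Now have (2/51).
Factor out 2: 2 = 2. Since 51 ≡ 3 (mod 8), (2/51) = -1. Now have -(1/51).
(1/51) = 1. Collecting the sign factors: -1.
Second factor (1331/1073):
Reduce the numerator: 1331 ≡ 258 (mod 1073), so (1331/1073) = (258/1073).
Factor out 2: 258 = 2·129. Since 1073 ≡ 1 (mod 8), (2/1073) = +1. Now have (129/1073).
129 ≡ 1 (mod 4), so quadratic reciprocity gives (129/1073) = (1073/129). Reduce: 1073 ≡ 41 (mod 129). Now have (41/129).
41 ≡ 1 (mod 4), so quadratic reciprocity gives (41/129) = (129/41). Reduce: 129 ≡ 6 (mod 41). Now have (6/41).
Factor out 2: 6 = 2·3. Since 41 ≡ 1 (mod 8), (2/41) = +1. Now have (3/41).
41 ≡ 1 (mod 4), so quadratic reciprocity gives (3/41) = (41/3). Reduce: 41 ≡ 2 (mod 3). Now have (2/3).
Factor out 2: 2 = 2. Since 3 ≡ 3 (mod 8), (2/3) = -1. Now have -(1/3).
(1/3) = 1. Collecting the sign factors: -1.
Product: (-1)·(-1) = 1.

1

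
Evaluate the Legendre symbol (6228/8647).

Factor out 2: 6228 = 2^2·1557. Since 8647 ≡ 7 (mod 8), (2/8647) = +1, and (2/8647)^2 = +1. Now have (1557/8647).
1557 ≡ 1 (mod 4), so quadratic reciprocity gives (1557/8647) = (8647/1557). Reduce: 8647 ≡ 862 (mod 1557). Now have (862/1557).
Factor out 2: 862 = 2·431. Since 1557 ≡ 5 (mod 8), (2/1557) = -1. Now have -(431/1557).
1557 ≡ 1 (mod 4), so quadratic reciprocity gives (431/1557) = (1557/431). Reduce: 1557 ≡ 264 (mod 431). Now have -(264/431).
Factor out 2: 264 = 2^3·33. Since 431 ≡ 7 (mod 8), (2/431) = +1, and (2/431)^3 = +1. Now have -(33/431).
33 ≡ 1 (mod 4), so quadratic reciprocity gives (33/431) = (431/33). Reduce: 431 ≡ 2 (mod 33). Now have -(2/33).
Factor out 2: 2 = 2. Since 33 ≡ 1 (mod 8), (2/33) = +1. Now have -(1/33).
(1/33) = 1. Collecting the sign factors: -1.

-1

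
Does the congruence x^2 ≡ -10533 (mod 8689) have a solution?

Reduce the numerator: -10533 ≡ 6845 (mod 8689), so (-10533/8689) = (6845/8689).
6845 ≡ 1 (mod 4), so quadratic reciprocity gives (6845/8689) = (8689/6845). Reduce: 8689 ≡ 1844 (mod 6845). Now have (1844/6845).
Factor out 2: 1844 = 2^2·461. Since 6845 ≡ 5 (mod 8), (2/6845) = -1, and (2/6845)^2 = +1. Now have (461/6845).
461 ≡ 1 (mod 4), so quadratic reciprocity gives (461/6845) = (6845/461). Reduce: 6845 ≡ 391 (mod 461). Now have (391/461).
461 ≡ 1 (mod 4), so quadratic reciprocity gives (391/461) = (461/391). Reduce: 461 ≡ 70 (mod 391). Now have (70/391).
Factor out 2: 70 = 2·35. Since 391 ≡ 7 (mod 8), (2/391) = +1. Now have (35/391).
Both 35 ≡ 3 and 391 ≡ 3 (mod 4), so reciprocity gives (35/391) = -(391/35). Reduce: 391 ≡ 6 (mod 35). Now have -(6/35).
Factor out 2: 6 = 2·3. Since 35 ≡ 3 (mod 8), (2/35) = -1. Now have (3/35).
Both 3 ≡ 3 and 35 ≡ 3 (mod 4), so reciprocity gives (3/35) = -(35/3). Reduce: 35 ≡ 2 (mod 3). Now have -(2/3).
Factor out 2: 2 = 2. Since 3 ≡ 3 (mod 8), (2/3) = -1. Now have (1/3).
(1/3) = 1. Collecting the sign factors: 1.
The Legendre symbol is 1, so x^2 ≡ -10533 (mod 8689) has solution.

yes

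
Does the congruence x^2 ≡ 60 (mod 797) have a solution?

yes

Factor out 2: 60 = 2^2·15. Since 797 ≡ 5 (mod 8), (2|797) = -1, and (2|797)^2 = +1. Now have (15|797).
797 ≡ 1 (mod 4), so quadratic reciprocity gives (15|797) = (797|15). Reduce: 797 ≡ 2 (mod 15). Now have (2|15).
Factor out 2: 2 = 2. Since 15 ≡ 7 (mod 8), (2|15) = +1. Now have (1|15).
(1|15) = 1. Collecting the sign factors: 1.
(60|797) = 1, and 797 is prime, so 60 is a quadratic residue mod 797.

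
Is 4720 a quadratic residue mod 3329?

yes

Reduce the numerator: 4720 ≡ 1391 (mod 3329), so (4720|3329) = (1391|3329).
3329 ≡ 1 (mod 4), so quadratic reciprocity gives (1391|3329) = (3329|1391). Reduce: 3329 ≡ 547 (mod 1391). Now have (547|1391).
Both 547 ≡ 3 and 1391 ≡ 3 (mod 4), so reciprocity gives (547|1391) = -(1391|547). Reduce: 1391 ≡ 297 (mod 547). Now have -(297|547).
297 ≡ 1 (mod 4), so quadratic reciprocity gives (297|547) = (547|297). Reduce: 547 ≡ 250 (mod 297). Now have -(250|297).
Factor out 2: 250 = 2·125. Since 297 ≡ 1 (mod 8), (2|297) = +1. Now have -(125|297).
125 ≡ 1 (mod 4), so quadratic reciprocity gives (125|297) = (297|125). Reduce: 297 ≡ 47 (mod 125). Now have -(47|125).
125 ≡ 1 (mod 4), so quadratic reciprocity gives (47|125) = (125|47). Reduce: 125 ≡ 31 (mod 47). Now have -(31|47).
Both 31 ≡ 3 and 47 ≡ 3 (mod 4), so reciprocity gives (31|47) = -(47|31). Reduce: 47 ≡ 16 (mod 31). Now have (16|31).
Factor out 2: 16 = 2^4. Since 31 ≡ 7 (mod 8), (2|31) = +1, and (2|31)^4 = +1. Now have (1|31).
(1|31) = 1. Collecting the sign factors: 1.
The Legendre symbol is 1, so x^2 ≡ 4720 (mod 3329) has solution.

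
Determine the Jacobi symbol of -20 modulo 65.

(-20 / 65)
  = (20 / 65)    [65 ≡ 1 mod 4 ⇒ (-1 / 65) = +1]
  = (5 / 65)    [65 ≡ 1 mod 8 ⇒ (2 / 65)^2 = +1]
  = (65 / 5)    [QR: 5 ≡ 1 mod 4, sign kept]
  = (0 / 5)    [65 ≡ 0 mod 5]
  = 0    [numerator 0, gcd > 1]

0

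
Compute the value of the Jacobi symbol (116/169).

1

(116/169)
  = (29/169)    [169 ≡ 1 mod 8 ⇒ (2/169)^2 = +1]
  = (169/29)    [QR: 29 ≡ 1 mod 4, sign kept]
  = (24/29)    [169 ≡ 24 mod 29]
  = -(3/29)    [29 ≡ 5 mod 8 ⇒ (2/29)^3 = -1]
  = -(29/3)    [QR: 29 ≡ 1 mod 4, sign kept]
  = -(2/3)    [29 ≡ 2 mod 3]
  = (1/3)    [3 ≡ 3 mod 8 ⇒ (2/3) = -1]
  = 1    [(1/3) = 1]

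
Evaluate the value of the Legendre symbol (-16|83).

-1

Reduce the numerator: -16 ≡ 67 (mod 83), so (-16|83) = (67|83).
Both 67 ≡ 3 and 83 ≡ 3 (mod 4), so reciprocity gives (67|83) = -(83|67). Reduce: 83 ≡ 16 (mod 67). Now have -(16|67).
Factor out 2: 16 = 2^4. Since 67 ≡ 3 (mod 8), (2|67) = -1, and (2|67)^4 = +1. Now have -(1|67).
(1|67) = 1. Collecting the sign factors: -1.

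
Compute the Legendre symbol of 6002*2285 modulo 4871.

By multiplicativity, (6002·2285/4871) = (6002/4871)·(2285/4871).
First factor (6002/4871):
(6002/4871)
  = (1131/4871)    [6002 ≡ 1131 mod 4871]
  = -(4871/1131)    [QR: both ≡ 3 mod 4, sign flips]
  = -(347/1131)    [4871 ≡ 347 mod 1131]
  = (1131/347)    [QR: both ≡ 3 mod 4, sign flips]
  = (90/347)    [1131 ≡ 90 mod 347]
  = -(45/347)    [347 ≡ 3 mod 8 ⇒ (2/347) = -1]
  = -(347/45)    [QR: 45 ≡ 1 mod 4, sign kept]
  = -(32/45)    [347 ≡ 32 mod 45]
  = (1/45)    [45 ≡ 5 mod 8 ⇒ (2/45)^5 = -1]
  = 1    [(1/45) = 1]
Second factor (2285/4871):
(2285/4871)
  = (4871/2285)    [QR: 2285 ≡ 1 mod 4, sign kept]
  = (301/2285)    [4871 ≡ 301 mod 2285]
  = (2285/301)    [QR: 301 ≡ 1 mod 4, sign kept]
  = (178/301)    [2285 ≡ 178 mod 301]
  = -(89/301)    [301 ≡ 5 mod 8 ⇒ (2/301) = -1]
  = -(301/89)    [QR: 89 ≡ 1 mod 4, sign kept]
  = -(34/89)    [301 ≡ 34 mod 89]
  = -(17/89)    [89 ≡ 1 mod 8 ⇒ (2/89) = +1]
  = -(89/17)    [QR: 17 ≡ 1 mod 4, sign kept]
  = -(4/17)    [89 ≡ 4 mod 17]
  = -(1/17)    [17 ≡ 1 mod 8 ⇒ (2/17)^2 = +1]
  = -1    [(1/17) = 1]
Product: (1)·(-1) = -1.

-1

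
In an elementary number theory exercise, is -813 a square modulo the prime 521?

no

(-813/521)
  = (229/521)    [-813 ≡ 229 mod 521]
  = (521/229)    [QR: 229 ≡ 1 mod 4, sign kept]
  = (63/229)    [521 ≡ 63 mod 229]
  = (229/63)    [QR: 229 ≡ 1 mod 4, sign kept]
  = (40/63)    [229 ≡ 40 mod 63]
  = (5/63)    [63 ≡ 7 mod 8 ⇒ (2/63)^3 = +1]
  = (63/5)    [QR: 5 ≡ 1 mod 4, sign kept]
  = (3/5)    [63 ≡ 3 mod 5]
  = (5/3)    [QR: 5 ≡ 1 mod 4, sign kept]
  = (2/3)    [5 ≡ 2 mod 3]
  = -(1/3)    [3 ≡ 3 mod 8 ⇒ (2/3) = -1]
  = -1    [(1/3) = 1]
The Legendre symbol is -1, so x^2 ≡ -813 (mod 521) has no solution.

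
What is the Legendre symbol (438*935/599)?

1

By multiplicativity, (438·935/599) = (438/599)·(935/599).
First factor (438/599):
(438/599)
  = (219/599)    [599 ≡ 7 mod 8 ⇒ (2/599) = +1]
  = -(599/219)    [QR: both ≡ 3 mod 4, sign flips]
  = -(161/219)    [599 ≡ 161 mod 219]
  = -(219/161)    [QR: 161 ≡ 1 mod 4, sign kept]
  = -(58/161)    [219 ≡ 58 mod 161]
  = -(29/161)    [161 ≡ 1 mod 8 ⇒ (2/161) = +1]
  = -(161/29)    [QR: 29 ≡ 1 mod 4, sign kept]
  = -(16/29)    [161 ≡ 16 mod 29]
  = -(1/29)    [29 ≡ 5 mod 8 ⇒ (2/29)^4 = +1]
  = -1    [(1/29) = 1]
Second factor (935/599):
(935/599)
  = (336/599)    [935 ≡ 336 mod 599]
  = (21/599)    [599 ≡ 7 mod 8 ⇒ (2/599)^4 = +1]
  = (599/21)    [QR: 21 ≡ 1 mod 4, sign kept]
  = (11/21)    [599 ≡ 11 mod 21]
  = (21/11)    [QR: 21 ≡ 1 mod 4, sign kept]
  = (10/11)    [21 ≡ 10 mod 11]
  = -(5/11)    [11 ≡ 3 mod 8 ⇒ (2/11) = -1]
  = -(11/5)    [QR: 5 ≡ 1 mod 4, sign kept]
  = -(1/5)    [11 ≡ 1 mod 5]
  = -1    [(1/5) = 1]
Product: (-1)·(-1) = 1.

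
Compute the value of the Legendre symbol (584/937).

1

(584/937)
  = (73/937)    [937 ≡ 1 mod 8 ⇒ (2/937)^3 = +1]
  = (937/73)    [QR: 73 ≡ 1 mod 4, sign kept]
  = (61/73)    [937 ≡ 61 mod 73]
  = (73/61)    [QR: 61 ≡ 1 mod 4, sign kept]
  = (12/61)    [73 ≡ 12 mod 61]
  = (3/61)    [61 ≡ 5 mod 8 ⇒ (2/61)^2 = +1]
  = (61/3)    [QR: 61 ≡ 1 mod 4, sign kept]
  = (1/3)    [61 ≡ 1 mod 3]
  = 1    [(1/3) = 1]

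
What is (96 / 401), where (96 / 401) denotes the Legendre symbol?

-1

Factor out 2: 96 = 2^5·3. Since 401 ≡ 1 (mod 8), (2 / 401) = +1, and (2 / 401)^5 = +1. Now have (3 / 401).
401 ≡ 1 (mod 4), so quadratic reciprocity gives (3 / 401) = (401 / 3). Reduce: 401 ≡ 2 (mod 3). Now have (2 / 3).
Factor out 2: 2 = 2. Since 3 ≡ 3 (mod 8), (2 / 3) = -1. Now have -(1 / 3).
(1 / 3) = 1. Collecting the sign factors: -1.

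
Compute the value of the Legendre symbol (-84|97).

-1

(-84|97)
  = (84|97)    [97 ≡ 1 mod 4 ⇒ (-1|97) = +1]
  = (21|97)    [97 ≡ 1 mod 8 ⇒ (2|97)^2 = +1]
  = (97|21)    [QR: 21 ≡ 1 mod 4, sign kept]
  = (13|21)    [97 ≡ 13 mod 21]
  = (21|13)    [QR: 13 ≡ 1 mod 4, sign kept]
  = (8|13)    [21 ≡ 8 mod 13]
  = -(1|13)    [13 ≡ 5 mod 8 ⇒ (2|13)^3 = -1]
  = -1    [(1|13) = 1]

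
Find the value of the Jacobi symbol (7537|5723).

(7537|5723)
  = (1814|5723)    [7537 ≡ 1814 mod 5723]
  = -(907|5723)    [5723 ≡ 3 mod 8 ⇒ (2|5723) = -1]
  = (5723|907)    [QR: both ≡ 3 mod 4, sign flips]
  = (281|907)    [5723 ≡ 281 mod 907]
  = (907|281)    [QR: 281 ≡ 1 mod 4, sign kept]
  = (64|281)    [907 ≡ 64 mod 281]
  = (1|281)    [281 ≡ 1 mod 8 ⇒ (2|281)^6 = +1]
  = 1    [(1|281) = 1]

1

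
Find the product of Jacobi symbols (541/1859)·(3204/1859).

-1

By multiplicativity, (541·3204/1859) = (541/1859)·(3204/1859).
First factor (541/1859):
541 ≡ 1 (mod 4), so quadratic reciprocity gives (541/1859) = (1859/541). Reduce: 1859 ≡ 236 (mod 541). Now have (236/541).
Factor out 2: 236 = 2^2·59. Since 541 ≡ 5 (mod 8), (2/541) = -1, and (2/541)^2 = +1. Now have (59/541).
541 ≡ 1 (mod 4), so quadratic reciprocity gives (59/541) = (541/59). Reduce: 541 ≡ 10 (mod 59). Now have (10/59).
Factor out 2: 10 = 2·5. Since 59 ≡ 3 (mod 8), (2/59) = -1. Now have -(5/59).
5 ≡ 1 (mod 4), so quadratic reciprocity gives (5/59) = (59/5). Reduce: 59 ≡ 4 (mod 5). Now have -(4/5).
Factor out 2: 4 = 2^2. Since 5 ≡ 5 (mod 8), (2/5) = -1, and (2/5)^2 = +1. Now have -(1/5).
(1/5) = 1. Collecting the sign factors: -1.
Second factor (3204/1859):
Reduce the numerator: 3204 ≡ 1345 (mod 1859), so (3204/1859) = (1345/1859).
1345 ≡ 1 (mod 4), so quadratic reciprocity gives (1345/1859) = (1859/1345). Reduce: 1859 ≡ 514 (mod 1345). Now have (514/1345).
Factor out 2: 514 = 2·257. Since 1345 ≡ 1 (mod 8), (2/1345) = +1. Now have (257/1345).
257 ≡ 1 (mod 4), so quadratic reciprocity gives (257/1345) = (1345/257). Reduce: 1345 ≡ 60 (mod 257). Now have (60/257).
Factor out 2: 60 = 2^2·15. Since 257 ≡ 1 (mod 8), (2/257) = +1, and (2/257)^2 = +1. Now have (15/257).
257 ≡ 1 (mod 4), so quadratic reciprocity gives (15/257) = (257/15). Reduce: 257 ≡ 2 (mod 15). Now have (2/15).
Factor out 2: 2 = 2. Since 15 ≡ 7 (mod 8), (2/15) = +1. Now have (1/15).
(1/15) = 1. Collecting the sign factors: 1.
Product: (-1)·(1) = -1.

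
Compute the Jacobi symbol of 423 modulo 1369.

1

(423 / 1369)
  = (1369 / 423)    [QR: 1369 ≡ 1 mod 4, sign kept]
  = (100 / 423)    [1369 ≡ 100 mod 423]
  = (25 / 423)    [423 ≡ 7 mod 8 ⇒ (2 / 423)^2 = +1]
  = (423 / 25)    [QR: 25 ≡ 1 mod 4, sign kept]
  = (23 / 25)    [423 ≡ 23 mod 25]
  = (25 / 23)    [QR: 25 ≡ 1 mod 4, sign kept]
  = (2 / 23)    [25 ≡ 2 mod 23]
  = (1 / 23)    [23 ≡ 7 mod 8 ⇒ (2 / 23) = +1]
  = 1    [(1 / 23) = 1]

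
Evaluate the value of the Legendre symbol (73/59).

(73/59)
  = (14/59)    [73 ≡ 14 mod 59]
  = -(7/59)    [59 ≡ 3 mod 8 ⇒ (2/59) = -1]
  = (59/7)    [QR: both ≡ 3 mod 4, sign flips]
  = (3/7)    [59 ≡ 3 mod 7]
  = -(7/3)    [QR: both ≡ 3 mod 4, sign flips]
  = -(1/3)    [7 ≡ 1 mod 3]
  = -1    [(1/3) = 1]

-1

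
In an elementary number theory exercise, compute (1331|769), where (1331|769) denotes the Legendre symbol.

Reduce the numerator: 1331 ≡ 562 (mod 769), so (1331|769) = (562|769).
Factor out 2: 562 = 2·281. Since 769 ≡ 1 (mod 8), (2|769) = +1. Now have (281|769).
281 ≡ 1 (mod 4), so quadratic reciprocity gives (281|769) = (769|281). Reduce: 769 ≡ 207 (mod 281). Now have (207|281).
281 ≡ 1 (mod 4), so quadratic reciprocity gives (207|281) = (281|207). Reduce: 281 ≡ 74 (mod 207). Now have (74|207).
Factor out 2: 74 = 2·37. Since 207 ≡ 7 (mod 8), (2|207) = +1. Now have (37|207).
37 ≡ 1 (mod 4), so quadratic reciprocity gives (37|207) = (207|37). Reduce: 207 ≡ 22 (mod 37). Now have (22|37).
Factor out 2: 22 = 2·11. Since 37 ≡ 5 (mod 8), (2|37) = -1. Now have -(11|37).
37 ≡ 1 (mod 4), so quadratic reciprocity gives (11|37) = (37|11). Reduce: 37 ≡ 4 (mod 11). Now have -(4|11).
Factor out 2: 4 = 2^2. Since 11 ≡ 3 (mod 8), (2|11) = -1, and (2|11)^2 = +1. Now have -(1|11).
(1|11) = 1. Collecting the sign factors: -1.

-1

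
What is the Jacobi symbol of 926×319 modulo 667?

0

By multiplicativity, (926·319/667) = (926/667)·(319/667).
First factor (926/667):
(926/667)
  = (259/667)    [926 ≡ 259 mod 667]
  = -(667/259)    [QR: both ≡ 3 mod 4, sign flips]
  = -(149/259)    [667 ≡ 149 mod 259]
  = -(259/149)    [QR: 149 ≡ 1 mod 4, sign kept]
  = -(110/149)    [259 ≡ 110 mod 149]
  = (55/149)    [149 ≡ 5 mod 8 ⇒ (2/149) = -1]
  = (149/55)    [QR: 149 ≡ 1 mod 4, sign kept]
  = (39/55)    [149 ≡ 39 mod 55]
  = -(55/39)    [QR: both ≡ 3 mod 4, sign flips]
  = -(16/39)    [55 ≡ 16 mod 39]
  = -(1/39)    [39 ≡ 7 mod 8 ⇒ (2/39)^4 = +1]
  = -1    [(1/39) = 1]
Second factor (319/667):
(319/667)
  = -(667/319)    [QR: both ≡ 3 mod 4, sign flips]
  = -(29/319)    [667 ≡ 29 mod 319]
  = -(319/29)    [QR: 29 ≡ 1 mod 4, sign kept]
  = -(0/29)    [319 ≡ 0 mod 29]
  = 0    [numerator 0, gcd > 1]
Product: (-1)·(0) = 0.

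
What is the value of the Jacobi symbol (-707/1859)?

(-707/1859)
  = (1152/1859)    [-707 ≡ 1152 mod 1859]
  = -(9/1859)    [1859 ≡ 3 mod 8 ⇒ (2/1859)^7 = -1]
  = -(1859/9)    [QR: 9 ≡ 1 mod 4, sign kept]
  = -(5/9)    [1859 ≡ 5 mod 9]
  = -(9/5)    [QR: 5 ≡ 1 mod 4, sign kept]
  = -(4/5)    [9 ≡ 4 mod 5]
  = -(1/5)    [5 ≡ 5 mod 8 ⇒ (2/5)^2 = +1]
  = -1    [(1/5) = 1]

-1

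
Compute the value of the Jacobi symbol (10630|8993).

Reduce the numerator: 10630 ≡ 1637 (mod 8993), so (10630|8993) = (1637|8993).
1637 ≡ 1 (mod 4), so quadratic reciprocity gives (1637|8993) = (8993|1637). Reduce: 8993 ≡ 808 (mod 1637). Now have (808|1637).
Factor out 2: 808 = 2^3·101. Since 1637 ≡ 5 (mod 8), (2|1637) = -1, and (2|1637)^3 = -1. Now have -(101|1637).
101 ≡ 1 (mod 4), so quadratic reciprocity gives (101|1637) = (1637|101). Reduce: 1637 ≡ 21 (mod 101). Now have -(21|101).
21 ≡ 1 (mod 4), so quadratic reciprocity gives (21|101) = (101|21). Reduce: 101 ≡ 17 (mod 21). Now have -(17|21).
17 ≡ 1 (mod 4), so quadratic reciprocity gives (17|21) = (21|17). Reduce: 21 ≡ 4 (mod 17). Now have -(4|17).
Factor out 2: 4 = 2^2. Since 17 ≡ 1 (mod 8), (2|17) = +1, and (2|17)^2 = +1. Now have -(1|17).
(1|17) = 1. Collecting the sign factors: -1.

-1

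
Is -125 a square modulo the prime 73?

no

Reduce the numerator: -125 ≡ 21 (mod 73), so (-125/73) = (21/73).
21 ≡ 1 (mod 4), so quadratic reciprocity gives (21/73) = (73/21). Reduce: 73 ≡ 10 (mod 21). Now have (10/21).
Factor out 2: 10 = 2·5. Since 21 ≡ 5 (mod 8), (2/21) = -1. Now have -(5/21).
5 ≡ 1 (mod 4), so quadratic reciprocity gives (5/21) = (21/5). Reduce: 21 ≡ 1 (mod 5). Now have -(1/5).
(1/5) = 1. Collecting the sign factors: -1.
(-125/73) = -1, and 73 is prime, so -125 is not a quadratic residue mod 73.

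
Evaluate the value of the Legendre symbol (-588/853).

1

Pull out -1: (-588/853) = (-1/853)·(588/853). Since 853 ≡ 1 (mod 4), (-1/853) = +1. Now have (588/853).
Factor out 2: 588 = 2^2·147. Since 853 ≡ 5 (mod 8), (2/853) = -1, and (2/853)^2 = +1. Now have (147/853).
853 ≡ 1 (mod 4), so quadratic reciprocity gives (147/853) = (853/147). Reduce: 853 ≡ 118 (mod 147). Now have (118/147).
Factor out 2: 118 = 2·59. Since 147 ≡ 3 (mod 8), (2/147) = -1. Now have -(59/147).
Both 59 ≡ 3 and 147 ≡ 3 (mod 4), so reciprocity gives (59/147) = -(147/59). Reduce: 147 ≡ 29 (mod 59). Now have (29/59).
29 ≡ 1 (mod 4), so quadratic reciprocity gives (29/59) = (59/29). Reduce: 59 ≡ 1 (mod 29). Now have (1/29).
(1/29) = 1. Collecting the sign factors: 1.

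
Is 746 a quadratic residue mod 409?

Reduce the numerator: 746 ≡ 337 (mod 409), so (746/409) = (337/409).
337 ≡ 1 (mod 4), so quadratic reciprocity gives (337/409) = (409/337). Reduce: 409 ≡ 72 (mod 337). Now have (72/337).
Factor out 2: 72 = 2^3·9. Since 337 ≡ 1 (mod 8), (2/337) = +1, and (2/337)^3 = +1. Now have (9/337).
9 ≡ 1 (mod 4), so quadratic reciprocity gives (9/337) = (337/9). Reduce: 337 ≡ 4 (mod 9). Now have (4/9).
Factor out 2: 4 = 2^2. Since 9 ≡ 1 (mod 8), (2/9) = +1, and (2/9)^2 = +1. Now have (1/9).
(1/9) = 1. Collecting the sign factors: 1.
(746/409) = 1, and 409 is prime, so 746 is a quadratic residue mod 409.

yes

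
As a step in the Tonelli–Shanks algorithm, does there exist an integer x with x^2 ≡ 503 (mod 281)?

Reduce the numerator: 503 ≡ 222 (mod 281), so (503/281) = (222/281).
Factor out 2: 222 = 2·111. Since 281 ≡ 1 (mod 8), (2/281) = +1. Now have (111/281).
281 ≡ 1 (mod 4), so quadratic reciprocity gives (111/281) = (281/111). Reduce: 281 ≡ 59 (mod 111). Now have (59/111).
Both 59 ≡ 3 and 111 ≡ 3 (mod 4), so reciprocity gives (59/111) = -(111/59). Reduce: 111 ≡ 52 (mod 59). Now have -(52/59).
Factor out 2: 52 = 2^2·13. Since 59 ≡ 3 (mod 8), (2/59) = -1, and (2/59)^2 = +1. Now have -(13/59).
13 ≡ 1 (mod 4), so quadratic reciprocity gives (13/59) = (59/13). Reduce: 59 ≡ 7 (mod 13). Now have -(7/13).
13 ≡ 1 (mod 4), so quadratic reciprocity gives (7/13) = (13/7). Reduce: 13 ≡ 6 (mod 7). Now have -(6/7).
Factor out 2: 6 = 2·3. Since 7 ≡ 7 (mod 8), (2/7) = +1. Now have -(3/7).
Both 3 ≡ 3 and 7 ≡ 3 (mod 4), so reciprocity gives (3/7) = -(7/3). Reduce: 7 ≡ 1 (mod 3). Now have (1/3).
(1/3) = 1. Collecting the sign factors: 1.
The Legendre symbol is 1, so x^2 ≡ 503 (mod 281) has solution.

yes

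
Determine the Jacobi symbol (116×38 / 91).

-1

By multiplicativity, (116·38 / 91) = (116 / 91)·(38 / 91).
First factor (116 / 91):
Reduce the numerator: 116 ≡ 25 (mod 91), so (116 / 91) = (25 / 91).
25 ≡ 1 (mod 4), so quadratic reciprocity gives (25 / 91) = (91 / 25). Reduce: 91 ≡ 16 (mod 25). Now have (16 / 25).
Factor out 2: 16 = 2^4. Since 25 ≡ 1 (mod 8), (2 / 25) = +1, and (2 / 25)^4 = +1. Now have (1 / 25).
(1 / 25) = 1. Collecting the sign factors: 1.
Second factor (38 / 91):
Factor out 2: 38 = 2·19. Since 91 ≡ 3 (mod 8), (2 / 91) = -1. Now have -(19 / 91).
Both 19 ≡ 3 and 91 ≡ 3 (mod 4), so reciprocity gives (19 / 91) = -(91 / 19). Reduce: 91 ≡ 15 (mod 19). Now have (15 / 19).
Both 15 ≡ 3 and 19 ≡ 3 (mod 4), so reciprocity gives (15 / 19) = -(19 / 15). Reduce: 19 ≡ 4 (mod 15). Now have -(4 / 15).
Factor out 2: 4 = 2^2. Since 15 ≡ 7 (mod 8), (2 / 15) = +1, and (2 / 15)^2 = +1. Now have -(1 / 15).
(1 / 15) = 1. Collecting the sign factors: -1.
Product: (1)·(-1) = -1.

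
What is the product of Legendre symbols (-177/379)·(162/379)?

1

By multiplicativity, (-177·162/379) = (-177/379)·(162/379).
First factor (-177/379):
(-177/379)
  = (202/379)    [-177 ≡ 202 mod 379]
  = -(101/379)    [379 ≡ 3 mod 8 ⇒ (2/379) = -1]
  = -(379/101)    [QR: 101 ≡ 1 mod 4, sign kept]
  = -(76/101)    [379 ≡ 76 mod 101]
  = -(19/101)    [101 ≡ 5 mod 8 ⇒ (2/101)^2 = +1]
  = -(101/19)    [QR: 101 ≡ 1 mod 4, sign kept]
  = -(6/19)    [101 ≡ 6 mod 19]
  = (3/19)    [19 ≡ 3 mod 8 ⇒ (2/19) = -1]
  = -(19/3)    [QR: both ≡ 3 mod 4, sign flips]
  = -(1/3)    [19 ≡ 1 mod 3]
  = -1    [(1/3) = 1]
Second factor (162/379):
(162/379)
  = -(81/379)    [379 ≡ 3 mod 8 ⇒ (2/379) = -1]
  = -(379/81)    [QR: 81 ≡ 1 mod 4, sign kept]
  = -(55/81)    [379 ≡ 55 mod 81]
  = -(81/55)    [QR: 81 ≡ 1 mod 4, sign kept]
  = -(26/55)    [81 ≡ 26 mod 55]
  = -(13/55)    [55 ≡ 7 mod 8 ⇒ (2/55) = +1]
  = -(55/13)    [QR: 13 ≡ 1 mod 4, sign kept]
  = -(3/13)    [55 ≡ 3 mod 13]
  = -(13/3)    [QR: 13 ≡ 1 mod 4, sign kept]
  = -(1/3)    [13 ≡ 1 mod 3]
  = -1    [(1/3) = 1]
Product: (-1)·(-1) = 1.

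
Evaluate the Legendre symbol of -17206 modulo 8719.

-1

Pull out -1: (-17206/8719) = (-1/8719)·(17206/8719). Since 8719 ≡ 3 (mod 4), (-1/8719) = -1. Now have -(17206/8719).
Reduce the numerator: 17206 ≡ 8487 (mod 8719), so (17206/8719) = (8487/8719).
Both 8487 ≡ 3 and 8719 ≡ 3 (mod 4), so reciprocity gives (8487/8719) = -(8719/8487). Reduce: 8719 ≡ 232 (mod 8487). Now have (232/8487).
Factor out 2: 232 = 2^3·29. Since 8487 ≡ 7 (mod 8), (2/8487) = +1, and (2/8487)^3 = +1. Now have (29/8487).
29 ≡ 1 (mod 4), so quadratic reciprocity gives (29/8487) = (8487/29). Reduce: 8487 ≡ 19 (mod 29). Now have (19/29).
29 ≡ 1 (mod 4), so quadratic reciprocity gives (19/29) = (29/19). Reduce: 29 ≡ 10 (mod 19). Now have (10/19).
Factor out 2: 10 = 2·5. Since 19 ≡ 3 (mod 8), (2/19) = -1. Now have -(5/19).
5 ≡ 1 (mod 4), so quadratic reciprocity gives (5/19) = (19/5). Reduce: 19 ≡ 4 (mod 5). Now have -(4/5).
Factor out 2: 4 = 2^2. Since 5 ≡ 5 (mod 8), (2/5) = -1, and (2/5)^2 = +1. Now have -(1/5).
(1/5) = 1. Collecting the sign factors: -1.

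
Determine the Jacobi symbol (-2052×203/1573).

By multiplicativity, (-2052·203/1573) = (-2052/1573)·(203/1573).
First factor (-2052/1573):
(-2052/1573)
  = (1094/1573)    [-2052 ≡ 1094 mod 1573]
  = -(547/1573)    [1573 ≡ 5 mod 8 ⇒ (2/1573) = -1]
  = -(1573/547)    [QR: 1573 ≡ 1 mod 4, sign kept]
  = -(479/547)    [1573 ≡ 479 mod 547]
  = (547/479)    [QR: both ≡ 3 mod 4, sign flips]
  = (68/479)    [547 ≡ 68 mod 479]
  = (17/479)    [479 ≡ 7 mod 8 ⇒ (2/479)^2 = +1]
  = (479/17)    [QR: 17 ≡ 1 mod 4, sign kept]
  = (3/17)    [479 ≡ 3 mod 17]
  = (17/3)    [QR: 17 ≡ 1 mod 4, sign kept]
  = (2/3)    [17 ≡ 2 mod 3]
  = -(1/3)    [3 ≡ 3 mod 8 ⇒ (2/3) = -1]
  = -1    [(1/3) = 1]
Second factor (203/1573):
(203/1573)
  = (1573/203)    [QR: 1573 ≡ 1 mod 4, sign kept]
  = (152/203)    [1573 ≡ 152 mod 203]
  = -(19/203)    [203 ≡ 3 mod 8 ⇒ (2/203)^3 = -1]
  = (203/19)    [QR: both ≡ 3 mod 4, sign flips]
  = (13/19)    [203 ≡ 13 mod 19]
  = (19/13)    [QR: 13 ≡ 1 mod 4, sign kept]
  = (6/13)    [19 ≡ 6 mod 13]
  = -(3/13)    [13 ≡ 5 mod 8 ⇒ (2/13) = -1]
  = -(13/3)    [QR: 13 ≡ 1 mod 4, sign kept]
  = -(1/3)    [13 ≡ 1 mod 3]
  = -1    [(1/3) = 1]
Product: (-1)·(-1) = 1.

1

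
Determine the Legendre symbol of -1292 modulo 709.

Reduce the numerator: -1292 ≡ 126 (mod 709), so (-1292/709) = (126/709).
Factor out 2: 126 = 2·63. Since 709 ≡ 5 (mod 8), (2/709) = -1. Now have -(63/709).
709 ≡ 1 (mod 4), so quadratic reciprocity gives (63/709) = (709/63). Reduce: 709 ≡ 16 (mod 63). Now have -(16/63).
Factor out 2: 16 = 2^4. Since 63 ≡ 7 (mod 8), (2/63) = +1, and (2/63)^4 = +1. Now have -(1/63).
(1/63) = 1. Collecting the sign factors: -1.

-1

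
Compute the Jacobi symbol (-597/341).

Pull out -1: (-597/341) = (-1/341)·(597/341). Since 341 ≡ 1 (mod 4), (-1/341) = +1. Now have (597/341).
Reduce the numerator: 597 ≡ 256 (mod 341), so (597/341) = (256/341).
Factor out 2: 256 = 2^8. Since 341 ≡ 5 (mod 8), (2/341) = -1, and (2/341)^8 = +1. Now have (1/341).
(1/341) = 1. Collecting the sign factors: 1.

1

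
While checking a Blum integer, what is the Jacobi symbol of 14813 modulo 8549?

(14813/8549)
  = (6264/8549)    [14813 ≡ 6264 mod 8549]
  = -(783/8549)    [8549 ≡ 5 mod 8 ⇒ (2/8549)^3 = -1]
  = -(8549/783)    [QR: 8549 ≡ 1 mod 4, sign kept]
  = -(719/783)    [8549 ≡ 719 mod 783]
  = (783/719)    [QR: both ≡ 3 mod 4, sign flips]
  = (64/719)    [783 ≡ 64 mod 719]
  = (1/719)    [719 ≡ 7 mod 8 ⇒ (2/719)^6 = +1]
  = 1    [(1/719) = 1]

1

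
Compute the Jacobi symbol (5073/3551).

-1

(5073/3551)
  = (1522/3551)    [5073 ≡ 1522 mod 3551]
  = (761/3551)    [3551 ≡ 7 mod 8 ⇒ (2/3551) = +1]
  = (3551/761)    [QR: 761 ≡ 1 mod 4, sign kept]
  = (507/761)    [3551 ≡ 507 mod 761]
  = (761/507)    [QR: 761 ≡ 1 mod 4, sign kept]
  = (254/507)    [761 ≡ 254 mod 507]
  = -(127/507)    [507 ≡ 3 mod 8 ⇒ (2/507) = -1]
  = (507/127)    [QR: both ≡ 3 mod 4, sign flips]
  = (126/127)    [507 ≡ 126 mod 127]
  = (63/127)    [127 ≡ 7 mod 8 ⇒ (2/127) = +1]
  = -(127/63)    [QR: both ≡ 3 mod 4, sign flips]
  = -(1/63)    [127 ≡ 1 mod 63]
  = -1    [(1/63) = 1]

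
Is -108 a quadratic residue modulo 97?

yes

Reduce the numerator: -108 ≡ 86 (mod 97), so (-108/97) = (86/97).
Factor out 2: 86 = 2·43. Since 97 ≡ 1 (mod 8), (2/97) = +1. Now have (43/97).
97 ≡ 1 (mod 4), so quadratic reciprocity gives (43/97) = (97/43). Reduce: 97 ≡ 11 (mod 43). Now have (11/43).
Both 11 ≡ 3 and 43 ≡ 3 (mod 4), so reciprocity gives (11/43) = -(43/11). Reduce: 43 ≡ 10 (mod 11). Now have -(10/11).
Factor out 2: 10 = 2·5. Since 11 ≡ 3 (mod 8), (2/11) = -1. Now have (5/11).
5 ≡ 1 (mod 4), so quadratic reciprocity gives (5/11) = (11/5). Reduce: 11 ≡ 1 (mod 5). Now have (1/5).
(1/5) = 1. Collecting the sign factors: 1.
(-108/97) = 1, and 97 is prime, so -108 is a quadratic residue mod 97.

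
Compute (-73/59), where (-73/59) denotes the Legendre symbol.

(-73/59)
  = -(73/59)    [59 ≡ 3 mod 4 ⇒ (-1/59) = -1]
  = -(14/59)    [73 ≡ 14 mod 59]
  = (7/59)    [59 ≡ 3 mod 8 ⇒ (2/59) = -1]
  = -(59/7)    [QR: both ≡ 3 mod 4, sign flips]
  = -(3/7)    [59 ≡ 3 mod 7]
  = (7/3)    [QR: both ≡ 3 mod 4, sign flips]
  = (1/3)    [7 ≡ 1 mod 3]
  = 1    [(1/3) = 1]

1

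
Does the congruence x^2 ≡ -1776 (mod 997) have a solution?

Pull out -1: (-1776|997) = (-1|997)·(1776|997). Since 997 ≡ 1 (mod 4), (-1|997) = +1. Now have (1776|997).
Reduce the numerator: 1776 ≡ 779 (mod 997), so (1776|997) = (779|997).
997 ≡ 1 (mod 4), so quadratic reciprocity gives (779|997) = (997|779). Reduce: 997 ≡ 218 (mod 779). Now have (218|779).
Factor out 2: 218 = 2·109. Since 779 ≡ 3 (mod 8), (2|779) = -1. Now have -(109|779).
109 ≡ 1 (mod 4), so quadratic reciprocity gives (109|779) = (779|109). Reduce: 779 ≡ 16 (mod 109). Now have -(16|109).
Factor out 2: 16 = 2^4. Since 109 ≡ 5 (mod 8), (2|109) = -1, and (2|109)^4 = +1. Now have -(1|109).
(1|109) = 1. Collecting the sign factors: -1.
(-1776|997) = -1, and 997 is prime, so -1776 is not a quadratic residue mod 997.

no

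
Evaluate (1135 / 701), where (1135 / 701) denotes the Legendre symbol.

(1135 / 701)
  = (434 / 701)    [1135 ≡ 434 mod 701]
  = -(217 / 701)    [701 ≡ 5 mod 8 ⇒ (2 / 701) = -1]
  = -(701 / 217)    [QR: 217 ≡ 1 mod 4, sign kept]
  = -(50 / 217)    [701 ≡ 50 mod 217]
  = -(25 / 217)    [217 ≡ 1 mod 8 ⇒ (2 / 217) = +1]
  = -(217 / 25)    [QR: 25 ≡ 1 mod 4, sign kept]
  = -(17 / 25)    [217 ≡ 17 mod 25]
  = -(25 / 17)    [QR: 17 ≡ 1 mod 4, sign kept]
  = -(8 / 17)    [25 ≡ 8 mod 17]
  = -(1 / 17)    [17 ≡ 1 mod 8 ⇒ (2 / 17)^3 = +1]
  = -1    [(1 / 17) = 1]

-1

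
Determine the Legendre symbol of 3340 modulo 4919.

-1

(3340 / 4919)
  = (835 / 4919)    [4919 ≡ 7 mod 8 ⇒ (2 / 4919)^2 = +1]
  = -(4919 / 835)    [QR: both ≡ 3 mod 4, sign flips]
  = -(744 / 835)    [4919 ≡ 744 mod 835]
  = (93 / 835)    [835 ≡ 3 mod 8 ⇒ (2 / 835)^3 = -1]
  = (835 / 93)    [QR: 93 ≡ 1 mod 4, sign kept]
  = (91 / 93)    [835 ≡ 91 mod 93]
  = (93 / 91)    [QR: 93 ≡ 1 mod 4, sign kept]
  = (2 / 91)    [93 ≡ 2 mod 91]
  = -(1 / 91)    [91 ≡ 3 mod 8 ⇒ (2 / 91) = -1]
  = -1    [(1 / 91) = 1]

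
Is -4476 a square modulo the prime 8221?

Pull out -1: (-4476|8221) = (-1|8221)·(4476|8221). Since 8221 ≡ 1 (mod 4), (-1|8221) = +1. Now have (4476|8221).
Factor out 2: 4476 = 2^2·1119. Since 8221 ≡ 5 (mod 8), (2|8221) = -1, and (2|8221)^2 = +1. Now have (1119|8221).
8221 ≡ 1 (mod 4), so quadratic reciprocity gives (1119|8221) = (8221|1119). Reduce: 8221 ≡ 388 (mod 1119). Now have (388|1119).
Factor out 2: 388 = 2^2·97. Since 1119 ≡ 7 (mod 8), (2|1119) = +1, and (2|1119)^2 = +1. Now have (97|1119).
97 ≡ 1 (mod 4), so quadratic reciprocity gives (97|1119) = (1119|97). Reduce: 1119 ≡ 52 (mod 97). Now have (52|97).
Factor out 2: 52 = 2^2·13. Since 97 ≡ 1 (mod 8), (2|97) = +1, and (2|97)^2 = +1. Now have (13|97).
13 ≡ 1 (mod 4), so quadratic reciprocity gives (13|97) = (97|13). Reduce: 97 ≡ 6 (mod 13). Now have (6|13).
Factor out 2: 6 = 2·3. Since 13 ≡ 5 (mod 8), (2|13) = -1. Now have -(3|13).
13 ≡ 1 (mod 4), so quadratic reciprocity gives (3|13) = (13|3). Reduce: 13 ≡ 1 (mod 3). Now have -(1|3).
(1|3) = 1. Collecting the sign factors: -1.
(-4476|8221) = -1, and 8221 is prime, so -4476 is not a quadratic residue mod 8221.

no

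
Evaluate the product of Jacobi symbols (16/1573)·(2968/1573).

By multiplicativity, (16·2968/1573) = (16/1573)·(2968/1573).
First factor (16/1573):
(16/1573)
  = (1/1573)    [1573 ≡ 5 mod 8 ⇒ (2/1573)^4 = +1]
  = 1    [(1/1573) = 1]
Second factor (2968/1573):
(2968/1573)
  = (1395/1573)    [2968 ≡ 1395 mod 1573]
  = (1573/1395)    [QR: 1573 ≡ 1 mod 4, sign kept]
  = (178/1395)    [1573 ≡ 178 mod 1395]
  = -(89/1395)    [1395 ≡ 3 mod 8 ⇒ (2/1395) = -1]
  = -(1395/89)    [QR: 89 ≡ 1 mod 4, sign kept]
  = -(60/89)    [1395 ≡ 60 mod 89]
  = -(15/89)    [89 ≡ 1 mod 8 ⇒ (2/89)^2 = +1]
  = -(89/15)    [QR: 89 ≡ 1 mod 4, sign kept]
  = -(14/15)    [89 ≡ 14 mod 15]
  = -(7/15)    [15 ≡ 7 mod 8 ⇒ (2/15) = +1]
  = (15/7)    [QR: both ≡ 3 mod 4, sign flips]
  = (1/7)    [15 ≡ 1 mod 7]
  = 1    [(1/7) = 1]
Product: (1)·(1) = 1.

1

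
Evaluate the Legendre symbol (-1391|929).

Pull out -1: (-1391|929) = (-1|929)·(1391|929). Since 929 ≡ 1 (mod 4), (-1|929) = +1. Now have (1391|929).
Reduce the numerator: 1391 ≡ 462 (mod 929), so (1391|929) = (462|929).
Factor out 2: 462 = 2·231. Since 929 ≡ 1 (mod 8), (2|929) = +1. Now have (231|929).
929 ≡ 1 (mod 4), so quadratic reciprocity gives (231|929) = (929|231). Reduce: 929 ≡ 5 (mod 231). Now have (5|231).
5 ≡ 1 (mod 4), so quadratic reciprocity gives (5|231) = (231|5). Reduce: 231 ≡ 1 (mod 5). Now have (1|5).
(1|5) = 1. Collecting the sign factors: 1.

1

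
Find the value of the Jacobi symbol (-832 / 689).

Pull out -1: (-832 / 689) = (-1 / 689)·(832 / 689). Since 689 ≡ 1 (mod 4), (-1 / 689) = +1. Now have (832 / 689).
Reduce the numerator: 832 ≡ 143 (mod 689), so (832 / 689) = (143 / 689).
689 ≡ 1 (mod 4), so quadratic reciprocity gives (143 / 689) = (689 / 143). Reduce: 689 ≡ 117 (mod 143). Now have (117 / 143).
117 ≡ 1 (mod 4), so quadratic reciprocity gives (117 / 143) = (143 / 117). Reduce: 143 ≡ 26 (mod 117). Now have (26 / 117).
Factor out 2: 26 = 2·13. Since 117 ≡ 5 (mod 8), (2 / 117) = -1. Now have -(13 / 117).
13 ≡ 1 (mod 4), so quadratic reciprocity gives (13 / 117) = (117 / 13). Reduce: 117 ≡ 0 (mod 13). Now have -(0 / 13).
The numerator is now 0 with denominator 13 > 1: the symbol is 0.

0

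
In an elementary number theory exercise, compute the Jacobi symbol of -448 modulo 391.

(-448|391)
  = (334|391)    [-448 ≡ 334 mod 391]
  = (167|391)    [391 ≡ 7 mod 8 ⇒ (2|391) = +1]
  = -(391|167)    [QR: both ≡ 3 mod 4, sign flips]
  = -(57|167)    [391 ≡ 57 mod 167]
  = -(167|57)    [QR: 57 ≡ 1 mod 4, sign kept]
  = -(53|57)    [167 ≡ 53 mod 57]
  = -(57|53)    [QR: 53 ≡ 1 mod 4, sign kept]
  = -(4|53)    [57 ≡ 4 mod 53]
  = -(1|53)    [53 ≡ 5 mod 8 ⇒ (2|53)^2 = +1]
  = -1    [(1|53) = 1]

-1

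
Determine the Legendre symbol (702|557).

-1

(702|557)
  = (145|557)    [702 ≡ 145 mod 557]
  = (557|145)    [QR: 145 ≡ 1 mod 4, sign kept]
  = (122|145)    [557 ≡ 122 mod 145]
  = (61|145)    [145 ≡ 1 mod 8 ⇒ (2|145) = +1]
  = (145|61)    [QR: 61 ≡ 1 mod 4, sign kept]
  = (23|61)    [145 ≡ 23 mod 61]
  = (61|23)    [QR: 61 ≡ 1 mod 4, sign kept]
  = (15|23)    [61 ≡ 15 mod 23]
  = -(23|15)    [QR: both ≡ 3 mod 4, sign flips]
  = -(8|15)    [23 ≡ 8 mod 15]
  = -(1|15)    [15 ≡ 7 mod 8 ⇒ (2|15)^3 = +1]
  = -1    [(1|15) = 1]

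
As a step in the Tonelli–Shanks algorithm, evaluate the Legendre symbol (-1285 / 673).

-1

Reduce the numerator: -1285 ≡ 61 (mod 673), so (-1285 / 673) = (61 / 673).
61 ≡ 1 (mod 4), so quadratic reciprocity gives (61 / 673) = (673 / 61). Reduce: 673 ≡ 2 (mod 61). Now have (2 / 61).
Factor out 2: 2 = 2. Since 61 ≡ 5 (mod 8), (2 / 61) = -1. Now have -(1 / 61).
(1 / 61) = 1. Collecting the sign factors: -1.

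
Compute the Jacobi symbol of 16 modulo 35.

Factor out 2: 16 = 2^4. Since 35 ≡ 3 (mod 8), (2|35) = -1, and (2|35)^4 = +1. Now have (1|35).
(1|35) = 1. Collecting the sign factors: 1.

1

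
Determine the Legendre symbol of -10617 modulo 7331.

(-10617 / 7331)
  = (4045 / 7331)    [-10617 ≡ 4045 mod 7331]
  = (7331 / 4045)    [QR: 4045 ≡ 1 mod 4, sign kept]
  = (3286 / 4045)    [7331 ≡ 3286 mod 4045]
  = -(1643 / 4045)    [4045 ≡ 5 mod 8 ⇒ (2 / 4045) = -1]
  = -(4045 / 1643)    [QR: 4045 ≡ 1 mod 4, sign kept]
  = -(759 / 1643)    [4045 ≡ 759 mod 1643]
  = (1643 / 759)    [QR: both ≡ 3 mod 4, sign flips]
  = (125 / 759)    [1643 ≡ 125 mod 759]
  = (759 / 125)    [QR: 125 ≡ 1 mod 4, sign kept]
  = (9 / 125)    [759 ≡ 9 mod 125]
  = (125 / 9)    [QR: 9 ≡ 1 mod 4, sign kept]
  = (8 / 9)    [125 ≡ 8 mod 9]
  = (1 / 9)    [9 ≡ 1 mod 8 ⇒ (2 / 9)^3 = +1]
  = 1    [(1 / 9) = 1]

1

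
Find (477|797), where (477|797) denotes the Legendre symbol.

477 ≡ 1 (mod 4), so quadratic reciprocity gives (477|797) = (797|477). Reduce: 797 ≡ 320 (mod 477). Now have (320|477).
Factor out 2: 320 = 2^6·5. Since 477 ≡ 5 (mod 8), (2|477) = -1, and (2|477)^6 = +1. Now have (5|477).
5 ≡ 1 (mod 4), so quadratic reciprocity gives (5|477) = (477|5). Reduce: 477 ≡ 2 (mod 5). Now have (2|5).
Factor out 2: 2 = 2. Since 5 ≡ 5 (mod 8), (2|5) = -1. Now have -(1|5).
(1|5) = 1. Collecting the sign factors: -1.

-1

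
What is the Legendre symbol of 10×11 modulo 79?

1

By multiplicativity, (10·11 / 79) = (10 / 79)·(11 / 79).
First factor (10 / 79):
(10 / 79)
  = (5 / 79)    [79 ≡ 7 mod 8 ⇒ (2 / 79) = +1]
  = (79 / 5)    [QR: 5 ≡ 1 mod 4, sign kept]
  = (4 / 5)    [79 ≡ 4 mod 5]
  = (1 / 5)    [5 ≡ 5 mod 8 ⇒ (2 / 5)^2 = +1]
  = 1    [(1 / 5) = 1]
Second factor (11 / 79):
(11 / 79)
  = -(79 / 11)    [QR: both ≡ 3 mod 4, sign flips]
  = -(2 / 11)    [79 ≡ 2 mod 11]
  = (1 / 11)    [11 ≡ 3 mod 8 ⇒ (2 / 11) = -1]
  = 1    [(1 / 11) = 1]
Product: (1)·(1) = 1.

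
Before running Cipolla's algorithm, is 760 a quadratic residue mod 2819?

yes

Factor out 2: 760 = 2^3·95. Since 2819 ≡ 3 (mod 8), (2/2819) = -1, and (2/2819)^3 = -1. Now have -(95/2819).
Both 95 ≡ 3 and 2819 ≡ 3 (mod 4), so reciprocity gives (95/2819) = -(2819/95). Reduce: 2819 ≡ 64 (mod 95). Now have (64/95).
Factor out 2: 64 = 2^6. Since 95 ≡ 7 (mod 8), (2/95) = +1, and (2/95)^6 = +1. Now have (1/95).
(1/95) = 1. Collecting the sign factors: 1.
(760/2819) = 1, and 2819 is prime, so 760 is a quadratic residue mod 2819.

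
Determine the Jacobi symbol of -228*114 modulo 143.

By multiplicativity, (-228·114/143) = (-228/143)·(114/143).
First factor (-228/143):
(-228/143)
  = (58/143)    [-228 ≡ 58 mod 143]
  = (29/143)    [143 ≡ 7 mod 8 ⇒ (2/143) = +1]
  = (143/29)    [QR: 29 ≡ 1 mod 4, sign kept]
  = (27/29)    [143 ≡ 27 mod 29]
  = (29/27)    [QR: 29 ≡ 1 mod 4, sign kept]
  = (2/27)    [29 ≡ 2 mod 27]
  = -(1/27)    [27 ≡ 3 mod 8 ⇒ (2/27) = -1]
  = -1    [(1/27) = 1]
Second factor (114/143):
(114/143)
  = (57/143)    [143 ≡ 7 mod 8 ⇒ (2/143) = +1]
  = (143/57)    [QR: 57 ≡ 1 mod 4, sign kept]
  = (29/57)    [143 ≡ 29 mod 57]
  = (57/29)    [QR: 29 ≡ 1 mod 4, sign kept]
  = (28/29)    [57 ≡ 28 mod 29]
  = (7/29)    [29 ≡ 5 mod 8 ⇒ (2/29)^2 = +1]
  = (29/7)    [QR: 29 ≡ 1 mod 4, sign kept]
  = (1/7)    [29 ≡ 1 mod 7]
  = 1    [(1/7) = 1]
Product: (-1)·(1) = -1.

-1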